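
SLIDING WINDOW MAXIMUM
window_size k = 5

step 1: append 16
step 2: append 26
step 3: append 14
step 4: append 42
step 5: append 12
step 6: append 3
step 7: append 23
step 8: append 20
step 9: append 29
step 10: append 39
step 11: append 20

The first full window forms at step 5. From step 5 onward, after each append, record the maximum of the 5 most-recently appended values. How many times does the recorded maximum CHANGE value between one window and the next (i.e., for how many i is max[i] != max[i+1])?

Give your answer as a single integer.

Answer: 2

Derivation:
step 1: append 16 -> window=[16] (not full yet)
step 2: append 26 -> window=[16, 26] (not full yet)
step 3: append 14 -> window=[16, 26, 14] (not full yet)
step 4: append 42 -> window=[16, 26, 14, 42] (not full yet)
step 5: append 12 -> window=[16, 26, 14, 42, 12] -> max=42
step 6: append 3 -> window=[26, 14, 42, 12, 3] -> max=42
step 7: append 23 -> window=[14, 42, 12, 3, 23] -> max=42
step 8: append 20 -> window=[42, 12, 3, 23, 20] -> max=42
step 9: append 29 -> window=[12, 3, 23, 20, 29] -> max=29
step 10: append 39 -> window=[3, 23, 20, 29, 39] -> max=39
step 11: append 20 -> window=[23, 20, 29, 39, 20] -> max=39
Recorded maximums: 42 42 42 42 29 39 39
Changes between consecutive maximums: 2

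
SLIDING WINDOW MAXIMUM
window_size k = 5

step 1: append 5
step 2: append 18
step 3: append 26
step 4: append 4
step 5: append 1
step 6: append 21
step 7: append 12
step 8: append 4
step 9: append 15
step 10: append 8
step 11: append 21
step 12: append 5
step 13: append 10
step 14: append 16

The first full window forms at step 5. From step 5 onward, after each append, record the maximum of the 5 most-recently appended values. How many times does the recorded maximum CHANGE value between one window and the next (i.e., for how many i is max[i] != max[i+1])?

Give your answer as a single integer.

Answer: 1

Derivation:
step 1: append 5 -> window=[5] (not full yet)
step 2: append 18 -> window=[5, 18] (not full yet)
step 3: append 26 -> window=[5, 18, 26] (not full yet)
step 4: append 4 -> window=[5, 18, 26, 4] (not full yet)
step 5: append 1 -> window=[5, 18, 26, 4, 1] -> max=26
step 6: append 21 -> window=[18, 26, 4, 1, 21] -> max=26
step 7: append 12 -> window=[26, 4, 1, 21, 12] -> max=26
step 8: append 4 -> window=[4, 1, 21, 12, 4] -> max=21
step 9: append 15 -> window=[1, 21, 12, 4, 15] -> max=21
step 10: append 8 -> window=[21, 12, 4, 15, 8] -> max=21
step 11: append 21 -> window=[12, 4, 15, 8, 21] -> max=21
step 12: append 5 -> window=[4, 15, 8, 21, 5] -> max=21
step 13: append 10 -> window=[15, 8, 21, 5, 10] -> max=21
step 14: append 16 -> window=[8, 21, 5, 10, 16] -> max=21
Recorded maximums: 26 26 26 21 21 21 21 21 21 21
Changes between consecutive maximums: 1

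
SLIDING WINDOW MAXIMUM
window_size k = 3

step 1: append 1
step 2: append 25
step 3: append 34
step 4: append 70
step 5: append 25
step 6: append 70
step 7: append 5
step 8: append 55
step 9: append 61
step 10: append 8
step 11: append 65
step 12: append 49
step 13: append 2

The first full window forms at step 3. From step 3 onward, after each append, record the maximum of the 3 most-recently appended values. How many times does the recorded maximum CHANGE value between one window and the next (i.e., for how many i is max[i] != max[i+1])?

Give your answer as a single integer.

step 1: append 1 -> window=[1] (not full yet)
step 2: append 25 -> window=[1, 25] (not full yet)
step 3: append 34 -> window=[1, 25, 34] -> max=34
step 4: append 70 -> window=[25, 34, 70] -> max=70
step 5: append 25 -> window=[34, 70, 25] -> max=70
step 6: append 70 -> window=[70, 25, 70] -> max=70
step 7: append 5 -> window=[25, 70, 5] -> max=70
step 8: append 55 -> window=[70, 5, 55] -> max=70
step 9: append 61 -> window=[5, 55, 61] -> max=61
step 10: append 8 -> window=[55, 61, 8] -> max=61
step 11: append 65 -> window=[61, 8, 65] -> max=65
step 12: append 49 -> window=[8, 65, 49] -> max=65
step 13: append 2 -> window=[65, 49, 2] -> max=65
Recorded maximums: 34 70 70 70 70 70 61 61 65 65 65
Changes between consecutive maximums: 3

Answer: 3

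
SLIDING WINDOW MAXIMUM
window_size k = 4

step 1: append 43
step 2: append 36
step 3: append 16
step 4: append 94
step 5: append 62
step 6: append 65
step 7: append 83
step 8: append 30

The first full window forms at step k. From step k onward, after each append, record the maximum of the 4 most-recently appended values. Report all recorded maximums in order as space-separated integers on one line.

Answer: 94 94 94 94 83

Derivation:
step 1: append 43 -> window=[43] (not full yet)
step 2: append 36 -> window=[43, 36] (not full yet)
step 3: append 16 -> window=[43, 36, 16] (not full yet)
step 4: append 94 -> window=[43, 36, 16, 94] -> max=94
step 5: append 62 -> window=[36, 16, 94, 62] -> max=94
step 6: append 65 -> window=[16, 94, 62, 65] -> max=94
step 7: append 83 -> window=[94, 62, 65, 83] -> max=94
step 8: append 30 -> window=[62, 65, 83, 30] -> max=83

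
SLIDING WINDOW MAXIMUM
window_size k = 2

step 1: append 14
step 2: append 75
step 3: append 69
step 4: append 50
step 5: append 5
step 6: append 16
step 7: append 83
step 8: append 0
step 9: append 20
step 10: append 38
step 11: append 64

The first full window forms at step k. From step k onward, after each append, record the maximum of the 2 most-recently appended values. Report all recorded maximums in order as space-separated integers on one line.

Answer: 75 75 69 50 16 83 83 20 38 64

Derivation:
step 1: append 14 -> window=[14] (not full yet)
step 2: append 75 -> window=[14, 75] -> max=75
step 3: append 69 -> window=[75, 69] -> max=75
step 4: append 50 -> window=[69, 50] -> max=69
step 5: append 5 -> window=[50, 5] -> max=50
step 6: append 16 -> window=[5, 16] -> max=16
step 7: append 83 -> window=[16, 83] -> max=83
step 8: append 0 -> window=[83, 0] -> max=83
step 9: append 20 -> window=[0, 20] -> max=20
step 10: append 38 -> window=[20, 38] -> max=38
step 11: append 64 -> window=[38, 64] -> max=64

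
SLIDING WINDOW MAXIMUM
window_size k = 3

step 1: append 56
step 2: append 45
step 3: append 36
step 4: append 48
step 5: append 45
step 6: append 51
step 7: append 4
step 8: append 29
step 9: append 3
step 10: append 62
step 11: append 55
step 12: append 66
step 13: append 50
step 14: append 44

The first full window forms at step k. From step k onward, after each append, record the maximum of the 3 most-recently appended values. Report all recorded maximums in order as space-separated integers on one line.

step 1: append 56 -> window=[56] (not full yet)
step 2: append 45 -> window=[56, 45] (not full yet)
step 3: append 36 -> window=[56, 45, 36] -> max=56
step 4: append 48 -> window=[45, 36, 48] -> max=48
step 5: append 45 -> window=[36, 48, 45] -> max=48
step 6: append 51 -> window=[48, 45, 51] -> max=51
step 7: append 4 -> window=[45, 51, 4] -> max=51
step 8: append 29 -> window=[51, 4, 29] -> max=51
step 9: append 3 -> window=[4, 29, 3] -> max=29
step 10: append 62 -> window=[29, 3, 62] -> max=62
step 11: append 55 -> window=[3, 62, 55] -> max=62
step 12: append 66 -> window=[62, 55, 66] -> max=66
step 13: append 50 -> window=[55, 66, 50] -> max=66
step 14: append 44 -> window=[66, 50, 44] -> max=66

Answer: 56 48 48 51 51 51 29 62 62 66 66 66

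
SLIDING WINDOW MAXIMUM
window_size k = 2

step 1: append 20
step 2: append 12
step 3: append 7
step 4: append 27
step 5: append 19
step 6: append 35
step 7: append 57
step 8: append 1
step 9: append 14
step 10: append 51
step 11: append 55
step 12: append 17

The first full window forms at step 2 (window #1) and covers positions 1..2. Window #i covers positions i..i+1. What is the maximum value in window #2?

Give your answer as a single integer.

step 1: append 20 -> window=[20] (not full yet)
step 2: append 12 -> window=[20, 12] -> max=20
step 3: append 7 -> window=[12, 7] -> max=12
Window #2 max = 12

Answer: 12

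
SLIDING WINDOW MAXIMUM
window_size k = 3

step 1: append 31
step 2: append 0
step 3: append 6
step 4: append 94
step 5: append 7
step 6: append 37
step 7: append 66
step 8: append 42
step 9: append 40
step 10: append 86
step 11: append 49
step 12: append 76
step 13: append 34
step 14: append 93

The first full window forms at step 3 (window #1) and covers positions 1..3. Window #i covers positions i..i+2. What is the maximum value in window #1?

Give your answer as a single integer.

step 1: append 31 -> window=[31] (not full yet)
step 2: append 0 -> window=[31, 0] (not full yet)
step 3: append 6 -> window=[31, 0, 6] -> max=31
Window #1 max = 31

Answer: 31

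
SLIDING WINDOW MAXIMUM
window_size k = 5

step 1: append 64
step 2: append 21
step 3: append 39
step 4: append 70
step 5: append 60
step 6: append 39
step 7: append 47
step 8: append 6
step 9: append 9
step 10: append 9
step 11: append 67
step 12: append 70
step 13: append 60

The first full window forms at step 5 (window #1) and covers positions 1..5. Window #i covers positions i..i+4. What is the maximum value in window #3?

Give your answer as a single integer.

Answer: 70

Derivation:
step 1: append 64 -> window=[64] (not full yet)
step 2: append 21 -> window=[64, 21] (not full yet)
step 3: append 39 -> window=[64, 21, 39] (not full yet)
step 4: append 70 -> window=[64, 21, 39, 70] (not full yet)
step 5: append 60 -> window=[64, 21, 39, 70, 60] -> max=70
step 6: append 39 -> window=[21, 39, 70, 60, 39] -> max=70
step 7: append 47 -> window=[39, 70, 60, 39, 47] -> max=70
Window #3 max = 70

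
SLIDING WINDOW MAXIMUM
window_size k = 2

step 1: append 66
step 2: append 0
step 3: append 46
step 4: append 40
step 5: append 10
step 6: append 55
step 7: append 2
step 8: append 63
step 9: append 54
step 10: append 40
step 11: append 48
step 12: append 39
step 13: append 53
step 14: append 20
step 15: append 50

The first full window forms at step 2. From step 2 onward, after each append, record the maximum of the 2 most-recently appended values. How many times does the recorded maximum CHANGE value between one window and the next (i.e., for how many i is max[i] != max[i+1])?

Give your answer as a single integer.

Answer: 8

Derivation:
step 1: append 66 -> window=[66] (not full yet)
step 2: append 0 -> window=[66, 0] -> max=66
step 3: append 46 -> window=[0, 46] -> max=46
step 4: append 40 -> window=[46, 40] -> max=46
step 5: append 10 -> window=[40, 10] -> max=40
step 6: append 55 -> window=[10, 55] -> max=55
step 7: append 2 -> window=[55, 2] -> max=55
step 8: append 63 -> window=[2, 63] -> max=63
step 9: append 54 -> window=[63, 54] -> max=63
step 10: append 40 -> window=[54, 40] -> max=54
step 11: append 48 -> window=[40, 48] -> max=48
step 12: append 39 -> window=[48, 39] -> max=48
step 13: append 53 -> window=[39, 53] -> max=53
step 14: append 20 -> window=[53, 20] -> max=53
step 15: append 50 -> window=[20, 50] -> max=50
Recorded maximums: 66 46 46 40 55 55 63 63 54 48 48 53 53 50
Changes between consecutive maximums: 8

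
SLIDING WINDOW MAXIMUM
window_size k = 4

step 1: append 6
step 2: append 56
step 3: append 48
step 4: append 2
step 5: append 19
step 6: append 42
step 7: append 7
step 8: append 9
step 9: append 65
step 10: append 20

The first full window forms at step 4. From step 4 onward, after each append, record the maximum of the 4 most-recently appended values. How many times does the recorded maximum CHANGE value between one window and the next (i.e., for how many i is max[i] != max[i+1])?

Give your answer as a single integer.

step 1: append 6 -> window=[6] (not full yet)
step 2: append 56 -> window=[6, 56] (not full yet)
step 3: append 48 -> window=[6, 56, 48] (not full yet)
step 4: append 2 -> window=[6, 56, 48, 2] -> max=56
step 5: append 19 -> window=[56, 48, 2, 19] -> max=56
step 6: append 42 -> window=[48, 2, 19, 42] -> max=48
step 7: append 7 -> window=[2, 19, 42, 7] -> max=42
step 8: append 9 -> window=[19, 42, 7, 9] -> max=42
step 9: append 65 -> window=[42, 7, 9, 65] -> max=65
step 10: append 20 -> window=[7, 9, 65, 20] -> max=65
Recorded maximums: 56 56 48 42 42 65 65
Changes between consecutive maximums: 3

Answer: 3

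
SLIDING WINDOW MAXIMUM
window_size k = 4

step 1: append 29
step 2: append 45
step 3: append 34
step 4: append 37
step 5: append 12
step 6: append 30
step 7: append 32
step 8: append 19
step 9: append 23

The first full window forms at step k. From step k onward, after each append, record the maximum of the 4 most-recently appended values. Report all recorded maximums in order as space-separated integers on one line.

step 1: append 29 -> window=[29] (not full yet)
step 2: append 45 -> window=[29, 45] (not full yet)
step 3: append 34 -> window=[29, 45, 34] (not full yet)
step 4: append 37 -> window=[29, 45, 34, 37] -> max=45
step 5: append 12 -> window=[45, 34, 37, 12] -> max=45
step 6: append 30 -> window=[34, 37, 12, 30] -> max=37
step 7: append 32 -> window=[37, 12, 30, 32] -> max=37
step 8: append 19 -> window=[12, 30, 32, 19] -> max=32
step 9: append 23 -> window=[30, 32, 19, 23] -> max=32

Answer: 45 45 37 37 32 32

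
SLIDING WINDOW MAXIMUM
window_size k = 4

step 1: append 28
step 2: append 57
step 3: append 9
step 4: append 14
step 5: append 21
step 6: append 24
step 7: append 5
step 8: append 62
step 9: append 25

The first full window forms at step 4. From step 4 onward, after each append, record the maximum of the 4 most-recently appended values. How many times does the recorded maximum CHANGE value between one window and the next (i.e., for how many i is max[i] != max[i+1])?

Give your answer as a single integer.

step 1: append 28 -> window=[28] (not full yet)
step 2: append 57 -> window=[28, 57] (not full yet)
step 3: append 9 -> window=[28, 57, 9] (not full yet)
step 4: append 14 -> window=[28, 57, 9, 14] -> max=57
step 5: append 21 -> window=[57, 9, 14, 21] -> max=57
step 6: append 24 -> window=[9, 14, 21, 24] -> max=24
step 7: append 5 -> window=[14, 21, 24, 5] -> max=24
step 8: append 62 -> window=[21, 24, 5, 62] -> max=62
step 9: append 25 -> window=[24, 5, 62, 25] -> max=62
Recorded maximums: 57 57 24 24 62 62
Changes between consecutive maximums: 2

Answer: 2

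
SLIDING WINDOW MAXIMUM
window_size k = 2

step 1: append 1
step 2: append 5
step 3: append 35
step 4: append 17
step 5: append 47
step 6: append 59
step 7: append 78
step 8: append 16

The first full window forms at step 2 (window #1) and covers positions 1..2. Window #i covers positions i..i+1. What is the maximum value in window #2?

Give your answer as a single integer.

step 1: append 1 -> window=[1] (not full yet)
step 2: append 5 -> window=[1, 5] -> max=5
step 3: append 35 -> window=[5, 35] -> max=35
Window #2 max = 35

Answer: 35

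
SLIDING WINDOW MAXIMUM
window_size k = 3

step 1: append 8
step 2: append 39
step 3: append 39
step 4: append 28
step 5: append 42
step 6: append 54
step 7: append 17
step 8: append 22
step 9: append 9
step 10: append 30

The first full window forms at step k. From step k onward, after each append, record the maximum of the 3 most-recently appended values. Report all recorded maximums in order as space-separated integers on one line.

step 1: append 8 -> window=[8] (not full yet)
step 2: append 39 -> window=[8, 39] (not full yet)
step 3: append 39 -> window=[8, 39, 39] -> max=39
step 4: append 28 -> window=[39, 39, 28] -> max=39
step 5: append 42 -> window=[39, 28, 42] -> max=42
step 6: append 54 -> window=[28, 42, 54] -> max=54
step 7: append 17 -> window=[42, 54, 17] -> max=54
step 8: append 22 -> window=[54, 17, 22] -> max=54
step 9: append 9 -> window=[17, 22, 9] -> max=22
step 10: append 30 -> window=[22, 9, 30] -> max=30

Answer: 39 39 42 54 54 54 22 30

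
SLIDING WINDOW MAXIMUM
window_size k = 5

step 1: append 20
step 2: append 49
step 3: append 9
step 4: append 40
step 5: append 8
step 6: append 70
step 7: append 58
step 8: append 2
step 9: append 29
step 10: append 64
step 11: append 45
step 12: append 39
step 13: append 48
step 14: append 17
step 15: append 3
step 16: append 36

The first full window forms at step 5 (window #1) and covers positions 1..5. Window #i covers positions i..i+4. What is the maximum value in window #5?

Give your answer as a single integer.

Answer: 70

Derivation:
step 1: append 20 -> window=[20] (not full yet)
step 2: append 49 -> window=[20, 49] (not full yet)
step 3: append 9 -> window=[20, 49, 9] (not full yet)
step 4: append 40 -> window=[20, 49, 9, 40] (not full yet)
step 5: append 8 -> window=[20, 49, 9, 40, 8] -> max=49
step 6: append 70 -> window=[49, 9, 40, 8, 70] -> max=70
step 7: append 58 -> window=[9, 40, 8, 70, 58] -> max=70
step 8: append 2 -> window=[40, 8, 70, 58, 2] -> max=70
step 9: append 29 -> window=[8, 70, 58, 2, 29] -> max=70
Window #5 max = 70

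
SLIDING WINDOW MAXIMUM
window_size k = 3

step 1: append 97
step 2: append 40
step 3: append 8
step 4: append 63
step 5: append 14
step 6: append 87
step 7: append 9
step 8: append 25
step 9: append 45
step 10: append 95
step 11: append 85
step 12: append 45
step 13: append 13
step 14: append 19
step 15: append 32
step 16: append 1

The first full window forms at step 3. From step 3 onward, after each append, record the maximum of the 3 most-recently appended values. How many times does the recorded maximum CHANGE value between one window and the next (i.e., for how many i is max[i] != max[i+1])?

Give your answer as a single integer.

step 1: append 97 -> window=[97] (not full yet)
step 2: append 40 -> window=[97, 40] (not full yet)
step 3: append 8 -> window=[97, 40, 8] -> max=97
step 4: append 63 -> window=[40, 8, 63] -> max=63
step 5: append 14 -> window=[8, 63, 14] -> max=63
step 6: append 87 -> window=[63, 14, 87] -> max=87
step 7: append 9 -> window=[14, 87, 9] -> max=87
step 8: append 25 -> window=[87, 9, 25] -> max=87
step 9: append 45 -> window=[9, 25, 45] -> max=45
step 10: append 95 -> window=[25, 45, 95] -> max=95
step 11: append 85 -> window=[45, 95, 85] -> max=95
step 12: append 45 -> window=[95, 85, 45] -> max=95
step 13: append 13 -> window=[85, 45, 13] -> max=85
step 14: append 19 -> window=[45, 13, 19] -> max=45
step 15: append 32 -> window=[13, 19, 32] -> max=32
step 16: append 1 -> window=[19, 32, 1] -> max=32
Recorded maximums: 97 63 63 87 87 87 45 95 95 95 85 45 32 32
Changes between consecutive maximums: 7

Answer: 7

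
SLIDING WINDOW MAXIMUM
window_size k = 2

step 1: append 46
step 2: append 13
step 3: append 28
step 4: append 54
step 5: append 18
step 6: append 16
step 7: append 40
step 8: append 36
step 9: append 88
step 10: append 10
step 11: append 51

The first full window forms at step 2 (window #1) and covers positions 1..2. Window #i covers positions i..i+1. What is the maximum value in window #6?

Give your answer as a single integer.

step 1: append 46 -> window=[46] (not full yet)
step 2: append 13 -> window=[46, 13] -> max=46
step 3: append 28 -> window=[13, 28] -> max=28
step 4: append 54 -> window=[28, 54] -> max=54
step 5: append 18 -> window=[54, 18] -> max=54
step 6: append 16 -> window=[18, 16] -> max=18
step 7: append 40 -> window=[16, 40] -> max=40
Window #6 max = 40

Answer: 40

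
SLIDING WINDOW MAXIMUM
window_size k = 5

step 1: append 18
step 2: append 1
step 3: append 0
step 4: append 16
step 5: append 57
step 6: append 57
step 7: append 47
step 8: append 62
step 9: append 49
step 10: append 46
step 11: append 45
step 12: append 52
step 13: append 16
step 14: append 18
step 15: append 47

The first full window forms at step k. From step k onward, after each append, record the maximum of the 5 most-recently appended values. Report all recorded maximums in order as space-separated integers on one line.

Answer: 57 57 57 62 62 62 62 62 52 52 52

Derivation:
step 1: append 18 -> window=[18] (not full yet)
step 2: append 1 -> window=[18, 1] (not full yet)
step 3: append 0 -> window=[18, 1, 0] (not full yet)
step 4: append 16 -> window=[18, 1, 0, 16] (not full yet)
step 5: append 57 -> window=[18, 1, 0, 16, 57] -> max=57
step 6: append 57 -> window=[1, 0, 16, 57, 57] -> max=57
step 7: append 47 -> window=[0, 16, 57, 57, 47] -> max=57
step 8: append 62 -> window=[16, 57, 57, 47, 62] -> max=62
step 9: append 49 -> window=[57, 57, 47, 62, 49] -> max=62
step 10: append 46 -> window=[57, 47, 62, 49, 46] -> max=62
step 11: append 45 -> window=[47, 62, 49, 46, 45] -> max=62
step 12: append 52 -> window=[62, 49, 46, 45, 52] -> max=62
step 13: append 16 -> window=[49, 46, 45, 52, 16] -> max=52
step 14: append 18 -> window=[46, 45, 52, 16, 18] -> max=52
step 15: append 47 -> window=[45, 52, 16, 18, 47] -> max=52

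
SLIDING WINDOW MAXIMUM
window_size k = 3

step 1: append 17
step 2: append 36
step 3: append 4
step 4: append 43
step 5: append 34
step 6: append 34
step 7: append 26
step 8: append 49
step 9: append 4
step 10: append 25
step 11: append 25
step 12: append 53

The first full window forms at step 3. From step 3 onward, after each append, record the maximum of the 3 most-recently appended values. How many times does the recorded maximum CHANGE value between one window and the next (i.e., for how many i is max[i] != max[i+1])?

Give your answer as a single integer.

step 1: append 17 -> window=[17] (not full yet)
step 2: append 36 -> window=[17, 36] (not full yet)
step 3: append 4 -> window=[17, 36, 4] -> max=36
step 4: append 43 -> window=[36, 4, 43] -> max=43
step 5: append 34 -> window=[4, 43, 34] -> max=43
step 6: append 34 -> window=[43, 34, 34] -> max=43
step 7: append 26 -> window=[34, 34, 26] -> max=34
step 8: append 49 -> window=[34, 26, 49] -> max=49
step 9: append 4 -> window=[26, 49, 4] -> max=49
step 10: append 25 -> window=[49, 4, 25] -> max=49
step 11: append 25 -> window=[4, 25, 25] -> max=25
step 12: append 53 -> window=[25, 25, 53] -> max=53
Recorded maximums: 36 43 43 43 34 49 49 49 25 53
Changes between consecutive maximums: 5

Answer: 5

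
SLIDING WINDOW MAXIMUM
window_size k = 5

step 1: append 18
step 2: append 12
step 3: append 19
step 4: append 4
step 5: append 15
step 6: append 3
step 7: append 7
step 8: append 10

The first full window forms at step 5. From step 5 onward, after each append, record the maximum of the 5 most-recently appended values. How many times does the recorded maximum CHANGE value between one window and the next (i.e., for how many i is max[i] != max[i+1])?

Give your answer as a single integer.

step 1: append 18 -> window=[18] (not full yet)
step 2: append 12 -> window=[18, 12] (not full yet)
step 3: append 19 -> window=[18, 12, 19] (not full yet)
step 4: append 4 -> window=[18, 12, 19, 4] (not full yet)
step 5: append 15 -> window=[18, 12, 19, 4, 15] -> max=19
step 6: append 3 -> window=[12, 19, 4, 15, 3] -> max=19
step 7: append 7 -> window=[19, 4, 15, 3, 7] -> max=19
step 8: append 10 -> window=[4, 15, 3, 7, 10] -> max=15
Recorded maximums: 19 19 19 15
Changes between consecutive maximums: 1

Answer: 1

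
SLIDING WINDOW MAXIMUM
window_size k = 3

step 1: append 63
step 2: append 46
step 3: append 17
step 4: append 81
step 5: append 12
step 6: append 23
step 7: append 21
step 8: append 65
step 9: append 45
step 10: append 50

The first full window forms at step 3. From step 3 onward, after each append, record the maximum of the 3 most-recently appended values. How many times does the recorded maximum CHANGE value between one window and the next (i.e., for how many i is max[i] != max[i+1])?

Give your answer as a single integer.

step 1: append 63 -> window=[63] (not full yet)
step 2: append 46 -> window=[63, 46] (not full yet)
step 3: append 17 -> window=[63, 46, 17] -> max=63
step 4: append 81 -> window=[46, 17, 81] -> max=81
step 5: append 12 -> window=[17, 81, 12] -> max=81
step 6: append 23 -> window=[81, 12, 23] -> max=81
step 7: append 21 -> window=[12, 23, 21] -> max=23
step 8: append 65 -> window=[23, 21, 65] -> max=65
step 9: append 45 -> window=[21, 65, 45] -> max=65
step 10: append 50 -> window=[65, 45, 50] -> max=65
Recorded maximums: 63 81 81 81 23 65 65 65
Changes between consecutive maximums: 3

Answer: 3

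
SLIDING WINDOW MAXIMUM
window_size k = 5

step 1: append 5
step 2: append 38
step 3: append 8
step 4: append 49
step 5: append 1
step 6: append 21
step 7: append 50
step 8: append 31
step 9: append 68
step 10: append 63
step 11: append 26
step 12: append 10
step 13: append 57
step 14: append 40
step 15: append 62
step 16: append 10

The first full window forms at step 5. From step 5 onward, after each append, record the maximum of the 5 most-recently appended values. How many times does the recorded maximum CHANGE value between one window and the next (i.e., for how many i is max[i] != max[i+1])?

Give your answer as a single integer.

Answer: 4

Derivation:
step 1: append 5 -> window=[5] (not full yet)
step 2: append 38 -> window=[5, 38] (not full yet)
step 3: append 8 -> window=[5, 38, 8] (not full yet)
step 4: append 49 -> window=[5, 38, 8, 49] (not full yet)
step 5: append 1 -> window=[5, 38, 8, 49, 1] -> max=49
step 6: append 21 -> window=[38, 8, 49, 1, 21] -> max=49
step 7: append 50 -> window=[8, 49, 1, 21, 50] -> max=50
step 8: append 31 -> window=[49, 1, 21, 50, 31] -> max=50
step 9: append 68 -> window=[1, 21, 50, 31, 68] -> max=68
step 10: append 63 -> window=[21, 50, 31, 68, 63] -> max=68
step 11: append 26 -> window=[50, 31, 68, 63, 26] -> max=68
step 12: append 10 -> window=[31, 68, 63, 26, 10] -> max=68
step 13: append 57 -> window=[68, 63, 26, 10, 57] -> max=68
step 14: append 40 -> window=[63, 26, 10, 57, 40] -> max=63
step 15: append 62 -> window=[26, 10, 57, 40, 62] -> max=62
step 16: append 10 -> window=[10, 57, 40, 62, 10] -> max=62
Recorded maximums: 49 49 50 50 68 68 68 68 68 63 62 62
Changes between consecutive maximums: 4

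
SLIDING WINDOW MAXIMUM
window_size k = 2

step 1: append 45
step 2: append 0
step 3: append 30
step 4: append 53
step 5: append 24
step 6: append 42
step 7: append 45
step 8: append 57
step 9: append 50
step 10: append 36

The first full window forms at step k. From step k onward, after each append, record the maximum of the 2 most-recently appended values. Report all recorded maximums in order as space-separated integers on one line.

Answer: 45 30 53 53 42 45 57 57 50

Derivation:
step 1: append 45 -> window=[45] (not full yet)
step 2: append 0 -> window=[45, 0] -> max=45
step 3: append 30 -> window=[0, 30] -> max=30
step 4: append 53 -> window=[30, 53] -> max=53
step 5: append 24 -> window=[53, 24] -> max=53
step 6: append 42 -> window=[24, 42] -> max=42
step 7: append 45 -> window=[42, 45] -> max=45
step 8: append 57 -> window=[45, 57] -> max=57
step 9: append 50 -> window=[57, 50] -> max=57
step 10: append 36 -> window=[50, 36] -> max=50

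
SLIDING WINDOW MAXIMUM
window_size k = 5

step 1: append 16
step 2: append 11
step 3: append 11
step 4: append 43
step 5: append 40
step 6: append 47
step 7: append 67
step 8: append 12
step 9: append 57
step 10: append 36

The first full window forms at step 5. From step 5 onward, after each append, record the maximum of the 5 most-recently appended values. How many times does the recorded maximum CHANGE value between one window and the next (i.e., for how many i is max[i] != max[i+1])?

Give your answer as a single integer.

Answer: 2

Derivation:
step 1: append 16 -> window=[16] (not full yet)
step 2: append 11 -> window=[16, 11] (not full yet)
step 3: append 11 -> window=[16, 11, 11] (not full yet)
step 4: append 43 -> window=[16, 11, 11, 43] (not full yet)
step 5: append 40 -> window=[16, 11, 11, 43, 40] -> max=43
step 6: append 47 -> window=[11, 11, 43, 40, 47] -> max=47
step 7: append 67 -> window=[11, 43, 40, 47, 67] -> max=67
step 8: append 12 -> window=[43, 40, 47, 67, 12] -> max=67
step 9: append 57 -> window=[40, 47, 67, 12, 57] -> max=67
step 10: append 36 -> window=[47, 67, 12, 57, 36] -> max=67
Recorded maximums: 43 47 67 67 67 67
Changes between consecutive maximums: 2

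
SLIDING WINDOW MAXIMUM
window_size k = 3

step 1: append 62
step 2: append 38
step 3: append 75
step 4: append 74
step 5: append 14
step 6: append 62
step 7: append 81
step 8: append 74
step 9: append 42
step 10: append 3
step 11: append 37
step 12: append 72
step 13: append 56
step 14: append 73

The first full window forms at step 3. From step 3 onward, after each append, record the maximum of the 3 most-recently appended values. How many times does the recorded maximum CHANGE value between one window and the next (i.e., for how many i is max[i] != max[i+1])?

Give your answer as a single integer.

step 1: append 62 -> window=[62] (not full yet)
step 2: append 38 -> window=[62, 38] (not full yet)
step 3: append 75 -> window=[62, 38, 75] -> max=75
step 4: append 74 -> window=[38, 75, 74] -> max=75
step 5: append 14 -> window=[75, 74, 14] -> max=75
step 6: append 62 -> window=[74, 14, 62] -> max=74
step 7: append 81 -> window=[14, 62, 81] -> max=81
step 8: append 74 -> window=[62, 81, 74] -> max=81
step 9: append 42 -> window=[81, 74, 42] -> max=81
step 10: append 3 -> window=[74, 42, 3] -> max=74
step 11: append 37 -> window=[42, 3, 37] -> max=42
step 12: append 72 -> window=[3, 37, 72] -> max=72
step 13: append 56 -> window=[37, 72, 56] -> max=72
step 14: append 73 -> window=[72, 56, 73] -> max=73
Recorded maximums: 75 75 75 74 81 81 81 74 42 72 72 73
Changes between consecutive maximums: 6

Answer: 6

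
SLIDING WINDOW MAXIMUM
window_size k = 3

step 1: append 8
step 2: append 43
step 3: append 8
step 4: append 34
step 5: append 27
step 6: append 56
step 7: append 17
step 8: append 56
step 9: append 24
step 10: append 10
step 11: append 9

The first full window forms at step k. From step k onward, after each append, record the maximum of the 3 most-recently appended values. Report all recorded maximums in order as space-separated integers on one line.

Answer: 43 43 34 56 56 56 56 56 24

Derivation:
step 1: append 8 -> window=[8] (not full yet)
step 2: append 43 -> window=[8, 43] (not full yet)
step 3: append 8 -> window=[8, 43, 8] -> max=43
step 4: append 34 -> window=[43, 8, 34] -> max=43
step 5: append 27 -> window=[8, 34, 27] -> max=34
step 6: append 56 -> window=[34, 27, 56] -> max=56
step 7: append 17 -> window=[27, 56, 17] -> max=56
step 8: append 56 -> window=[56, 17, 56] -> max=56
step 9: append 24 -> window=[17, 56, 24] -> max=56
step 10: append 10 -> window=[56, 24, 10] -> max=56
step 11: append 9 -> window=[24, 10, 9] -> max=24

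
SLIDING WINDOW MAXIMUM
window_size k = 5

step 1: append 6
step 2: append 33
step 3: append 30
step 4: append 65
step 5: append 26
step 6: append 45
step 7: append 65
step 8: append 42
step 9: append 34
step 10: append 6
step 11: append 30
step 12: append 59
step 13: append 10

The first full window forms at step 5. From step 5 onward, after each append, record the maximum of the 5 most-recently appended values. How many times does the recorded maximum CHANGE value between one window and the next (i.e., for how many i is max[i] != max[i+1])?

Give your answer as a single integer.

Answer: 1

Derivation:
step 1: append 6 -> window=[6] (not full yet)
step 2: append 33 -> window=[6, 33] (not full yet)
step 3: append 30 -> window=[6, 33, 30] (not full yet)
step 4: append 65 -> window=[6, 33, 30, 65] (not full yet)
step 5: append 26 -> window=[6, 33, 30, 65, 26] -> max=65
step 6: append 45 -> window=[33, 30, 65, 26, 45] -> max=65
step 7: append 65 -> window=[30, 65, 26, 45, 65] -> max=65
step 8: append 42 -> window=[65, 26, 45, 65, 42] -> max=65
step 9: append 34 -> window=[26, 45, 65, 42, 34] -> max=65
step 10: append 6 -> window=[45, 65, 42, 34, 6] -> max=65
step 11: append 30 -> window=[65, 42, 34, 6, 30] -> max=65
step 12: append 59 -> window=[42, 34, 6, 30, 59] -> max=59
step 13: append 10 -> window=[34, 6, 30, 59, 10] -> max=59
Recorded maximums: 65 65 65 65 65 65 65 59 59
Changes between consecutive maximums: 1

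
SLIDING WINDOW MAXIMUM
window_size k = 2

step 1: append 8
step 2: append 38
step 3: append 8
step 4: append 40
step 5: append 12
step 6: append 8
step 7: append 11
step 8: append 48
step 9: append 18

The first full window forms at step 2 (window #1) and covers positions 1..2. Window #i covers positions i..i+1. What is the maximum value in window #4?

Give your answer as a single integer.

step 1: append 8 -> window=[8] (not full yet)
step 2: append 38 -> window=[8, 38] -> max=38
step 3: append 8 -> window=[38, 8] -> max=38
step 4: append 40 -> window=[8, 40] -> max=40
step 5: append 12 -> window=[40, 12] -> max=40
Window #4 max = 40

Answer: 40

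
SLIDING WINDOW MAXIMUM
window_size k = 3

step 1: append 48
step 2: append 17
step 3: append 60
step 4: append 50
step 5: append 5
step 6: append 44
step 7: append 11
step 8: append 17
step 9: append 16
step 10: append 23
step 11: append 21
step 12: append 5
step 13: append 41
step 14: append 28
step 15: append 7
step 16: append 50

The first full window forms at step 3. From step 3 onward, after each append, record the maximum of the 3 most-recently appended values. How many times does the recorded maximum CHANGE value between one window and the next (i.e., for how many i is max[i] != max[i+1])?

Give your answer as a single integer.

step 1: append 48 -> window=[48] (not full yet)
step 2: append 17 -> window=[48, 17] (not full yet)
step 3: append 60 -> window=[48, 17, 60] -> max=60
step 4: append 50 -> window=[17, 60, 50] -> max=60
step 5: append 5 -> window=[60, 50, 5] -> max=60
step 6: append 44 -> window=[50, 5, 44] -> max=50
step 7: append 11 -> window=[5, 44, 11] -> max=44
step 8: append 17 -> window=[44, 11, 17] -> max=44
step 9: append 16 -> window=[11, 17, 16] -> max=17
step 10: append 23 -> window=[17, 16, 23] -> max=23
step 11: append 21 -> window=[16, 23, 21] -> max=23
step 12: append 5 -> window=[23, 21, 5] -> max=23
step 13: append 41 -> window=[21, 5, 41] -> max=41
step 14: append 28 -> window=[5, 41, 28] -> max=41
step 15: append 7 -> window=[41, 28, 7] -> max=41
step 16: append 50 -> window=[28, 7, 50] -> max=50
Recorded maximums: 60 60 60 50 44 44 17 23 23 23 41 41 41 50
Changes between consecutive maximums: 6

Answer: 6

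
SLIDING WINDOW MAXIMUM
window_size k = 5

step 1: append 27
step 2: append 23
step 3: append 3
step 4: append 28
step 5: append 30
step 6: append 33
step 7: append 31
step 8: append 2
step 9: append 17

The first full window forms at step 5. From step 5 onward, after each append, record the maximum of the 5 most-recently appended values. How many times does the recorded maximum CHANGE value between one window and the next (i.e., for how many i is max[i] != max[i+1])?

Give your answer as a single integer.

Answer: 1

Derivation:
step 1: append 27 -> window=[27] (not full yet)
step 2: append 23 -> window=[27, 23] (not full yet)
step 3: append 3 -> window=[27, 23, 3] (not full yet)
step 4: append 28 -> window=[27, 23, 3, 28] (not full yet)
step 5: append 30 -> window=[27, 23, 3, 28, 30] -> max=30
step 6: append 33 -> window=[23, 3, 28, 30, 33] -> max=33
step 7: append 31 -> window=[3, 28, 30, 33, 31] -> max=33
step 8: append 2 -> window=[28, 30, 33, 31, 2] -> max=33
step 9: append 17 -> window=[30, 33, 31, 2, 17] -> max=33
Recorded maximums: 30 33 33 33 33
Changes between consecutive maximums: 1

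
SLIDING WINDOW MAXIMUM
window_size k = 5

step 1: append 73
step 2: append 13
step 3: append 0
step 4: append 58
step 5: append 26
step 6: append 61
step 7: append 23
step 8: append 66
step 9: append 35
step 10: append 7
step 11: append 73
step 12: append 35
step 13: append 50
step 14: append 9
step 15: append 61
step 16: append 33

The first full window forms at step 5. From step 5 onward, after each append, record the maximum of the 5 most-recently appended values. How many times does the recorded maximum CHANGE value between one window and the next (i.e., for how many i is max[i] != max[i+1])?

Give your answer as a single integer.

Answer: 4

Derivation:
step 1: append 73 -> window=[73] (not full yet)
step 2: append 13 -> window=[73, 13] (not full yet)
step 3: append 0 -> window=[73, 13, 0] (not full yet)
step 4: append 58 -> window=[73, 13, 0, 58] (not full yet)
step 5: append 26 -> window=[73, 13, 0, 58, 26] -> max=73
step 6: append 61 -> window=[13, 0, 58, 26, 61] -> max=61
step 7: append 23 -> window=[0, 58, 26, 61, 23] -> max=61
step 8: append 66 -> window=[58, 26, 61, 23, 66] -> max=66
step 9: append 35 -> window=[26, 61, 23, 66, 35] -> max=66
step 10: append 7 -> window=[61, 23, 66, 35, 7] -> max=66
step 11: append 73 -> window=[23, 66, 35, 7, 73] -> max=73
step 12: append 35 -> window=[66, 35, 7, 73, 35] -> max=73
step 13: append 50 -> window=[35, 7, 73, 35, 50] -> max=73
step 14: append 9 -> window=[7, 73, 35, 50, 9] -> max=73
step 15: append 61 -> window=[73, 35, 50, 9, 61] -> max=73
step 16: append 33 -> window=[35, 50, 9, 61, 33] -> max=61
Recorded maximums: 73 61 61 66 66 66 73 73 73 73 73 61
Changes between consecutive maximums: 4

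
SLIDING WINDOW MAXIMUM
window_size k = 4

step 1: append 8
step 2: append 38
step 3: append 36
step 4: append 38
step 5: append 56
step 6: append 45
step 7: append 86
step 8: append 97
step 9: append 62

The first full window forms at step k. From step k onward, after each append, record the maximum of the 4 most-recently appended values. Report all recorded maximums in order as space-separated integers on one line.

step 1: append 8 -> window=[8] (not full yet)
step 2: append 38 -> window=[8, 38] (not full yet)
step 3: append 36 -> window=[8, 38, 36] (not full yet)
step 4: append 38 -> window=[8, 38, 36, 38] -> max=38
step 5: append 56 -> window=[38, 36, 38, 56] -> max=56
step 6: append 45 -> window=[36, 38, 56, 45] -> max=56
step 7: append 86 -> window=[38, 56, 45, 86] -> max=86
step 8: append 97 -> window=[56, 45, 86, 97] -> max=97
step 9: append 62 -> window=[45, 86, 97, 62] -> max=97

Answer: 38 56 56 86 97 97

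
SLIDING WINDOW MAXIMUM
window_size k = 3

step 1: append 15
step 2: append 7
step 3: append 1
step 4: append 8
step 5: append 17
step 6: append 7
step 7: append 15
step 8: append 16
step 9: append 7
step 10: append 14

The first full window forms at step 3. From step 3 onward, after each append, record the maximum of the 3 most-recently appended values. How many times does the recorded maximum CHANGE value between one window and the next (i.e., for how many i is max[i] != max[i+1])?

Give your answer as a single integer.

step 1: append 15 -> window=[15] (not full yet)
step 2: append 7 -> window=[15, 7] (not full yet)
step 3: append 1 -> window=[15, 7, 1] -> max=15
step 4: append 8 -> window=[7, 1, 8] -> max=8
step 5: append 17 -> window=[1, 8, 17] -> max=17
step 6: append 7 -> window=[8, 17, 7] -> max=17
step 7: append 15 -> window=[17, 7, 15] -> max=17
step 8: append 16 -> window=[7, 15, 16] -> max=16
step 9: append 7 -> window=[15, 16, 7] -> max=16
step 10: append 14 -> window=[16, 7, 14] -> max=16
Recorded maximums: 15 8 17 17 17 16 16 16
Changes between consecutive maximums: 3

Answer: 3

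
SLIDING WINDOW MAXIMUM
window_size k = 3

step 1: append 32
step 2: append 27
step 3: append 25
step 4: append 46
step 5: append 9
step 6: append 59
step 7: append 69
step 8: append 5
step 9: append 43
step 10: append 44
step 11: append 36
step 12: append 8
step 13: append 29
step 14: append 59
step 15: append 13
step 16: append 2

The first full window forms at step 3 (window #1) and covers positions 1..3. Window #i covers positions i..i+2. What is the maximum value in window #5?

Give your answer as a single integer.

Answer: 69

Derivation:
step 1: append 32 -> window=[32] (not full yet)
step 2: append 27 -> window=[32, 27] (not full yet)
step 3: append 25 -> window=[32, 27, 25] -> max=32
step 4: append 46 -> window=[27, 25, 46] -> max=46
step 5: append 9 -> window=[25, 46, 9] -> max=46
step 6: append 59 -> window=[46, 9, 59] -> max=59
step 7: append 69 -> window=[9, 59, 69] -> max=69
Window #5 max = 69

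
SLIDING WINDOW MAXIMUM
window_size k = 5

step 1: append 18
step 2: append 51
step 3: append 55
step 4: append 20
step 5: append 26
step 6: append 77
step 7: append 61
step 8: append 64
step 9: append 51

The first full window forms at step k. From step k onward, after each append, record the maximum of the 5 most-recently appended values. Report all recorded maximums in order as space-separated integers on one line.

step 1: append 18 -> window=[18] (not full yet)
step 2: append 51 -> window=[18, 51] (not full yet)
step 3: append 55 -> window=[18, 51, 55] (not full yet)
step 4: append 20 -> window=[18, 51, 55, 20] (not full yet)
step 5: append 26 -> window=[18, 51, 55, 20, 26] -> max=55
step 6: append 77 -> window=[51, 55, 20, 26, 77] -> max=77
step 7: append 61 -> window=[55, 20, 26, 77, 61] -> max=77
step 8: append 64 -> window=[20, 26, 77, 61, 64] -> max=77
step 9: append 51 -> window=[26, 77, 61, 64, 51] -> max=77

Answer: 55 77 77 77 77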